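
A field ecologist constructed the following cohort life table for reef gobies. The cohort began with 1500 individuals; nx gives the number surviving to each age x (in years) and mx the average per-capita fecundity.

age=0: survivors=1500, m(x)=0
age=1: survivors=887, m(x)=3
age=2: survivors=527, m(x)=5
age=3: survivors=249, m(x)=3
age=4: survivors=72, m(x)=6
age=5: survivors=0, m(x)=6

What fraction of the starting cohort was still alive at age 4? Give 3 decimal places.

l_4 = n_4/n_0 = 72/1500 = 0.048 → 0.048

0.048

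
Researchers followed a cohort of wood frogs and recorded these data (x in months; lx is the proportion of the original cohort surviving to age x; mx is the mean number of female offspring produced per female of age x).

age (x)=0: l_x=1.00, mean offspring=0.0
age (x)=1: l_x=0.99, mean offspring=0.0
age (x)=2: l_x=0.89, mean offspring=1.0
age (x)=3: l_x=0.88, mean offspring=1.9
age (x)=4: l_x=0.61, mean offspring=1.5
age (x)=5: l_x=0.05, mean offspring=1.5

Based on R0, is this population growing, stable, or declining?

R0 = Σ lx·mx = 0 + 0 + 0.89 + 1.672 + 0.915 + 0.075 = 3.552
R0 > 1, so the population is growing.

growing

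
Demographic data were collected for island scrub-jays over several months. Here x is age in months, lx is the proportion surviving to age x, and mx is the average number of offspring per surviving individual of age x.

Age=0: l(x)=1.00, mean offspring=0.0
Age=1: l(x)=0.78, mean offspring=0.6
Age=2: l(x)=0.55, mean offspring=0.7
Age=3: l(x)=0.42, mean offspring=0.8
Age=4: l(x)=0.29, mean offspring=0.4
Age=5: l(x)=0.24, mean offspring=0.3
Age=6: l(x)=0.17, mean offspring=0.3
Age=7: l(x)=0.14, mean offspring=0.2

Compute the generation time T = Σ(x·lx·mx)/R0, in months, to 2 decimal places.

2.45

lx·mx: 0, 0.468, 0.385, 0.336, 0.116, 0.072, 0.051, 0.028 → R0 = 1.456
x·lx·mx: 0, 0.468, 0.77, 1.008, 0.464, 0.36, 0.306, 0.196 → Σ = 3.572
T = 3.572 / 1.456 = 2.453297… → 2.45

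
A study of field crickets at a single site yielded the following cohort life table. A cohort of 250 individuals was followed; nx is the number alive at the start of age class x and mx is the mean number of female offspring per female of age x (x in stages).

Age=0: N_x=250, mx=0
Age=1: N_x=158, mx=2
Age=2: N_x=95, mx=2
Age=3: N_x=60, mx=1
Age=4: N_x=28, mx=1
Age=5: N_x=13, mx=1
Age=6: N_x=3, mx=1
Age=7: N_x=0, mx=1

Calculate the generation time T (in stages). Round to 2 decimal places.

lx = nx/n0 = nx/250: 1, 0.632, 0.38, 0.24, 0.112, 0.052, 0.012, 0
lx·mx: 0, 1.264, 0.76, 0.24, 0.112, 0.052, 0.012, 0 → R0 = 2.44
x·lx·mx: 0, 1.264, 1.52, 0.72, 0.448, 0.26, 0.072, 0 → Σ = 4.284
T = 4.284 / 2.44 = 1.755738… → 1.76

1.76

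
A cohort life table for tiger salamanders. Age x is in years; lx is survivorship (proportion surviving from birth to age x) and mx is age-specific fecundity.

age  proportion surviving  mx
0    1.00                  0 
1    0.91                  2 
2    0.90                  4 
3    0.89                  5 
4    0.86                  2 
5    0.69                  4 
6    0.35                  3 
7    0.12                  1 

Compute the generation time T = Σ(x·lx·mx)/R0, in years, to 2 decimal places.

3.23

lx·mx: 0, 1.82, 3.6, 4.45, 1.72, 2.76, 1.05, 0.12 → R0 = 15.52
x·lx·mx: 0, 1.82, 7.2, 13.35, 6.88, 13.8, 6.3, 0.84 → Σ = 50.19
T = 50.19 / 15.52 = 3.233892… → 3.23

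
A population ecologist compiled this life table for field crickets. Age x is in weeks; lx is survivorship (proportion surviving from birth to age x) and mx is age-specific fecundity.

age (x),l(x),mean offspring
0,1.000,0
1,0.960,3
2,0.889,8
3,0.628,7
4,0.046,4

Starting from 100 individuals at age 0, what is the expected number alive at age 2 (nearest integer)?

Expected survivors = N0 · l_2 = 100 × 0.889 = 88.9 → 89

89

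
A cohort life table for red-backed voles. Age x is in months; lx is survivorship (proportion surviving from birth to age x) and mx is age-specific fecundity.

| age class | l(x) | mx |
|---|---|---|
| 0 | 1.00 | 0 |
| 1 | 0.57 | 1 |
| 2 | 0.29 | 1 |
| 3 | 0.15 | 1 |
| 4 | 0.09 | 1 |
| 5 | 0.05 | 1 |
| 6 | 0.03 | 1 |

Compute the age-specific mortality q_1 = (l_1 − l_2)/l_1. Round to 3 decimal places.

q_1 = (l_1 − l_2) / l_1 = (0.57 − 0.29) / 0.57
     = 0.28 / 0.57 = 0.491228… → 0.491

0.491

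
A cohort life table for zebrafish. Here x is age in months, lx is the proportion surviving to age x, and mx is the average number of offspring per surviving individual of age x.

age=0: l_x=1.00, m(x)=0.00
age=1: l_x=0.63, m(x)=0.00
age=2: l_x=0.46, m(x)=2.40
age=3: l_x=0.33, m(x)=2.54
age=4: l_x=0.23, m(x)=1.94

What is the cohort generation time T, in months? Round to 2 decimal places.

lx·mx: 0, 0, 1.104, 0.8382, 0.4462 → R0 = 2.3884
x·lx·mx: 0, 0, 2.208, 2.5146, 1.7848 → Σ = 6.5074
T = 6.5074 / 2.3884 = 2.724585… → 2.72

2.72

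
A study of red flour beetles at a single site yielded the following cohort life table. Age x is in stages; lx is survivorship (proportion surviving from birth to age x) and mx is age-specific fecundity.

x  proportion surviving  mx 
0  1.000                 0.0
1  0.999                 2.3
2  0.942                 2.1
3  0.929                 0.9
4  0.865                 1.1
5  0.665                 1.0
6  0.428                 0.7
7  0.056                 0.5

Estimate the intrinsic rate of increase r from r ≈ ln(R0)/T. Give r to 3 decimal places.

R0 = Σ lx·mx = 0 + 2.2977 + 1.9782 + 0.8361 + 0.9515 + 0.665 + 0.2996 + 0.028 = 7.0561
Σ x·lx·mx = 17.887; T = 17.887/7.0561 = 2.53497…
r ≈ ln(R0)/T = ln(7.0561)/2.53497… = 0.77078… → 0.771

0.771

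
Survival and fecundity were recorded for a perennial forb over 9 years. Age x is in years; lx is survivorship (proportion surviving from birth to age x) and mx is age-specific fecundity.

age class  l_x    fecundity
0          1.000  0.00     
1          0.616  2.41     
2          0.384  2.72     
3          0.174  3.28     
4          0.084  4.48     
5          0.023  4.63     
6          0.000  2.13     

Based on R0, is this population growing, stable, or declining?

growing

R0 = Σ lx·mx = 0 + 1.48456 + 1.04448 + 0.57072 + 0.37632 + 0.10649 + 0 = 3.58257
R0 > 1, so the population is growing.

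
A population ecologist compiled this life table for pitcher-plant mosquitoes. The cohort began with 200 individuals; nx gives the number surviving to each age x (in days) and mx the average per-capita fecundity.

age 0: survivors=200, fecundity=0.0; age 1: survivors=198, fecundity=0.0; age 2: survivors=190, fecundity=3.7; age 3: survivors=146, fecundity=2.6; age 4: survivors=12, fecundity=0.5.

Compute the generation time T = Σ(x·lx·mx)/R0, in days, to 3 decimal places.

2.360

lx = nx/n0 = nx/200: 1, 0.99, 0.95, 0.73, 0.06
lx·mx: 0, 0, 3.515, 1.898, 0.03 → R0 = 5.443
x·lx·mx: 0, 0, 7.03, 5.694, 0.12 → Σ = 12.844
T = 12.844 / 5.443 = 2.359728… → 2.360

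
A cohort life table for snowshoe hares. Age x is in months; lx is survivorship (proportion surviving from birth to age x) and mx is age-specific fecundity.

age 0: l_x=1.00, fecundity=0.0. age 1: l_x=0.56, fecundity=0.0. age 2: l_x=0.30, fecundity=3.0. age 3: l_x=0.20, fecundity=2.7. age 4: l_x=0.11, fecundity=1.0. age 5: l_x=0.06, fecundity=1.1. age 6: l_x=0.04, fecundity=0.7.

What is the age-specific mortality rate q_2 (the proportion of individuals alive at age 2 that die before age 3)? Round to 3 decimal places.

q_2 = (l_2 − l_3) / l_2 = (0.3 − 0.2) / 0.3
     = 0.1 / 0.3 = 0.333333… → 0.333

0.333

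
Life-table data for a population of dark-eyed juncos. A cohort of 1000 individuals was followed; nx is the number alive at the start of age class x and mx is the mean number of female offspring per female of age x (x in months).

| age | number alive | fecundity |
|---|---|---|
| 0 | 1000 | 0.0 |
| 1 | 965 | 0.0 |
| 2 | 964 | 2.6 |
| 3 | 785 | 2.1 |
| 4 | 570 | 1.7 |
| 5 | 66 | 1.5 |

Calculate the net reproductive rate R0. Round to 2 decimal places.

5.22

lx = nx/n0 = nx/1000: 1, 0.965, 0.964, 0.785, 0.57, 0.066
lx·mx by age: 0, 0, 2.5064, 1.6485, 0.969, 0.099
R0 = Σ lx·mx = 5.2229 → 5.22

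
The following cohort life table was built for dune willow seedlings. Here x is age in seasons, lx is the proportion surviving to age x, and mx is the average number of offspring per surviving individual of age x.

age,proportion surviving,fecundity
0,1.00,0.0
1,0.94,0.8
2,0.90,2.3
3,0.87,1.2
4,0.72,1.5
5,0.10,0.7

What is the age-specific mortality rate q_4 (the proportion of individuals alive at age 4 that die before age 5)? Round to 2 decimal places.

0.86

q_4 = (l_4 − l_5) / l_4 = (0.72 − 0.1) / 0.72
     = 0.62 / 0.72 = 0.861111… → 0.86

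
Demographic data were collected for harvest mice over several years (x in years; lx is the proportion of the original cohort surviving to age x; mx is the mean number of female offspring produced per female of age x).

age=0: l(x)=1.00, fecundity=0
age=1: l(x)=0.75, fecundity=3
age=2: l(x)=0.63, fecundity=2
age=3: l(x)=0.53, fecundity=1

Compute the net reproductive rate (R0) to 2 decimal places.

lx·mx by age: 0, 2.25, 1.26, 0.53
R0 = Σ lx·mx = 4.04 → 4.04

4.04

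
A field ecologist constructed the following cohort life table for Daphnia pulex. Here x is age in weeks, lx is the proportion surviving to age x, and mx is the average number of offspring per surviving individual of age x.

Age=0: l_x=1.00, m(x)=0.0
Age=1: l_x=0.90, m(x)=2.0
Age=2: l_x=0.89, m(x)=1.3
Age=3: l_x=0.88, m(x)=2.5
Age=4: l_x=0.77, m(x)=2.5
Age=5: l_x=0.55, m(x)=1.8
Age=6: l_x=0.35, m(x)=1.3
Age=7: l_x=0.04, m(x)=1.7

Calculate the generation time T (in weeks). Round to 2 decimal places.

3.09

lx·mx: 0, 1.8, 1.157, 2.2, 1.925, 0.99, 0.455, 0.068 → R0 = 8.595
x·lx·mx: 0, 1.8, 2.314, 6.6, 7.7, 4.95, 2.73, 0.476 → Σ = 26.57
T = 26.57 / 8.595 = 3.091332… → 3.09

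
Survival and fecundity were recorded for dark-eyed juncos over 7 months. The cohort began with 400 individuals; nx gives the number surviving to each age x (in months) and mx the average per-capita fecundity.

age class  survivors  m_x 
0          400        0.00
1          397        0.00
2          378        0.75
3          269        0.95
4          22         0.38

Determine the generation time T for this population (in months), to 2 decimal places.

lx = nx/n0 = nx/400: 1, 0.9925, 0.945, 0.6725, 0.055
lx·mx: 0, 0, 0.70875, 0.638875, 0.0209 → R0 = 1.368525
x·lx·mx: 0, 0, 1.4175, 1.916625, 0.0836 → Σ = 3.417725
T = 3.417725 / 1.368525 = 2.497379… → 2.50

2.50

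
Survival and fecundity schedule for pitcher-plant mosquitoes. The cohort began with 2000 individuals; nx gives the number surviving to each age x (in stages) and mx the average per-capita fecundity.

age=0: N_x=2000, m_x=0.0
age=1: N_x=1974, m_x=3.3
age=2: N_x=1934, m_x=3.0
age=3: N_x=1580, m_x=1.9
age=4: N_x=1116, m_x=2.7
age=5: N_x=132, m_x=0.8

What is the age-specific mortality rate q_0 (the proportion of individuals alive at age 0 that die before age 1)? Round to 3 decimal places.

lx = nx/n0 = nx/2000: 1, 0.987, 0.967, 0.79, 0.558, 0.066
q_0 = (l_0 − l_1) / l_0 = (1 − 0.987) / 1
     = 0.013 / 1 = 0.013 → 0.013

0.013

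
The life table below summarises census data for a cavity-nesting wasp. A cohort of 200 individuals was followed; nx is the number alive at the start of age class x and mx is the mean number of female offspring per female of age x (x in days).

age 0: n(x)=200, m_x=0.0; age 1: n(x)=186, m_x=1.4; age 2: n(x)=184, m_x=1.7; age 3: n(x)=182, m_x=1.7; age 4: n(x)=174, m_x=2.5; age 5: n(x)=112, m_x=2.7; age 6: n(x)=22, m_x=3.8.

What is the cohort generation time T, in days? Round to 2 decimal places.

lx = nx/n0 = nx/200: 1, 0.93, 0.92, 0.91, 0.87, 0.56, 0.11
lx·mx: 0, 1.302, 1.564, 1.547, 2.175, 1.512, 0.418 → R0 = 8.518
x·lx·mx: 0, 1.302, 3.128, 4.641, 8.7, 7.56, 2.508 → Σ = 27.839
T = 27.839 / 8.518 = 3.268255… → 3.27

3.27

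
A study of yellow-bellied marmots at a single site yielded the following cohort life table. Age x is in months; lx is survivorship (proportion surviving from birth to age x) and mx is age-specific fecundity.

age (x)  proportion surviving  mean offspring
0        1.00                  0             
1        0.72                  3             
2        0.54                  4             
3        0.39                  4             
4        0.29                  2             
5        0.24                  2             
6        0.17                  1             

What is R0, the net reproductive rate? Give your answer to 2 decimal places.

lx·mx by age: 0, 2.16, 2.16, 1.56, 0.58, 0.48, 0.17
R0 = Σ lx·mx = 7.11 → 7.11

7.11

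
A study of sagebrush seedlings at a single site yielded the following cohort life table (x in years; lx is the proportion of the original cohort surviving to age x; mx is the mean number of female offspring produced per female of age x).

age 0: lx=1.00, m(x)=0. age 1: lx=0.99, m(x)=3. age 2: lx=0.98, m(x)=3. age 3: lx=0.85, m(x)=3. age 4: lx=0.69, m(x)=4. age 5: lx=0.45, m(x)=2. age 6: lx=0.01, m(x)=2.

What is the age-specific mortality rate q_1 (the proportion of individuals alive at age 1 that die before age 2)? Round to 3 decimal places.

0.010

q_1 = (l_1 − l_2) / l_1 = (0.99 − 0.98) / 0.99
     = 0.01 / 0.99 = 0.010101… → 0.010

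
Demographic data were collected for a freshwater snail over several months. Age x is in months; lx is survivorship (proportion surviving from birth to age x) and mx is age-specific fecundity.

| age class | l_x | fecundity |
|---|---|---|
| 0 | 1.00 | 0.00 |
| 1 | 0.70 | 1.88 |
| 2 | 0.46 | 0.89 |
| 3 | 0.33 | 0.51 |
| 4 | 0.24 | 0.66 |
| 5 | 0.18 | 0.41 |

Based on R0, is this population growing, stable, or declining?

R0 = Σ lx·mx = 0 + 1.316 + 0.4094 + 0.1683 + 0.1584 + 0.0738 = 2.1259
R0 > 1, so the population is growing.

growing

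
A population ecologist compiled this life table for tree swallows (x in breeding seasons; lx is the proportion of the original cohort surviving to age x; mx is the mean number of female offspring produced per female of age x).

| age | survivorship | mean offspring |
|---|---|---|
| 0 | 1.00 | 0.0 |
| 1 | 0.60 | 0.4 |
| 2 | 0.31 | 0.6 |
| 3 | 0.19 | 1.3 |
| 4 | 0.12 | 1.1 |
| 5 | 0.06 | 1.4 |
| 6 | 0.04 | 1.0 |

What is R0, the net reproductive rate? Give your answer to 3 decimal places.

0.929

lx·mx by age: 0, 0.24, 0.186, 0.247, 0.132, 0.084, 0.04
R0 = Σ lx·mx = 0.929 → 0.929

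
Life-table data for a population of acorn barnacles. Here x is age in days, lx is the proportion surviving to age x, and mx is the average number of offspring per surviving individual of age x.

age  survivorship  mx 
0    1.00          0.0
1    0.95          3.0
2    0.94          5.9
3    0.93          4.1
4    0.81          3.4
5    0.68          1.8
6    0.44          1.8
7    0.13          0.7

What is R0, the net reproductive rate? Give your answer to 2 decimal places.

lx·mx by age: 0, 2.85, 5.546, 3.813, 2.754, 1.224, 0.792, 0.091
R0 = Σ lx·mx = 17.07 → 17.07

17.07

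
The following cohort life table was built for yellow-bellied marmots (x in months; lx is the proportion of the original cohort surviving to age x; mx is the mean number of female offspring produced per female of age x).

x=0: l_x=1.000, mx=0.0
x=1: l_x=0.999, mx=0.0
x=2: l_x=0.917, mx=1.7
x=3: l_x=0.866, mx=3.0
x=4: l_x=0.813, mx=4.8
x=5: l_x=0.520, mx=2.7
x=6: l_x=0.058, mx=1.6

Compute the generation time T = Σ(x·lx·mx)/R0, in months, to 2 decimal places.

lx·mx: 0, 0, 1.5589, 2.598, 3.9024, 1.404, 0.0928 → R0 = 9.5561
x·lx·mx: 0, 0, 3.1178, 7.794, 15.6096, 7.02, 0.5568 → Σ = 34.0982
T = 34.0982 / 9.5561 = 3.568213… → 3.57

3.57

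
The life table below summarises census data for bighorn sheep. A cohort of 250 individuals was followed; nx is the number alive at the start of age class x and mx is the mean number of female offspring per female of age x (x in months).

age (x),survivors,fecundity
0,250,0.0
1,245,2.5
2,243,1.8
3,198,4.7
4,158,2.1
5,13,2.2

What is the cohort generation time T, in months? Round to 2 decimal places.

2.46

lx = nx/n0 = nx/250: 1, 0.98, 0.972, 0.792, 0.632, 0.052
lx·mx: 0, 2.45, 1.7496, 3.7224, 1.3272, 0.1144 → R0 = 9.3636
x·lx·mx: 0, 2.45, 3.4992, 11.1672, 5.3088, 0.572 → Σ = 22.9972
T = 22.9972 / 9.3636 = 2.456021… → 2.46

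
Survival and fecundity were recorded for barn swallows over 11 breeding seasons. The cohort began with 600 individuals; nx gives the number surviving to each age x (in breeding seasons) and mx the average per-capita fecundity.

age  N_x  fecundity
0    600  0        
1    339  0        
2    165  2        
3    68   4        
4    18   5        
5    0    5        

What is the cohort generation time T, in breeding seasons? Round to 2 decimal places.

lx = nx/n0 = nx/600: 1, 0.565, 0.275, 0.11333…, 0.03, 0
lx·mx: 0, 0, 0.55, 0.453333…, 0.15, 0 → R0 = 1.153333…
x·lx·mx: 0, 0, 1.1, 1.36…, 0.6, 0 → Σ = 3.06…
T = 3.06… / 1.153333… = 2.653179… → 2.65

2.65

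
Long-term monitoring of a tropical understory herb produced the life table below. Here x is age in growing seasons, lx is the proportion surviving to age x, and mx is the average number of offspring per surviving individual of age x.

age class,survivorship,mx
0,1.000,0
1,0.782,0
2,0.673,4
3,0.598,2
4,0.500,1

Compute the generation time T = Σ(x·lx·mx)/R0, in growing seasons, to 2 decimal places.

lx·mx: 0, 0, 2.692, 1.196, 0.5 → R0 = 4.388
x·lx·mx: 0, 0, 5.384, 3.588, 2 → Σ = 10.972
T = 10.972 / 4.388 = 2.500456… → 2.50

2.50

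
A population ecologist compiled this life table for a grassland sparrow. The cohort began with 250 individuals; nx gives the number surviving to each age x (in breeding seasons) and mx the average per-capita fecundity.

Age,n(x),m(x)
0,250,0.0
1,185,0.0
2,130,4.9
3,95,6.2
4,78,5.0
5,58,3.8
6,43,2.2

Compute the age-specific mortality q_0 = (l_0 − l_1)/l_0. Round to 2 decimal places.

lx = nx/n0 = nx/250: 1, 0.74, 0.52, 0.38, 0.312, 0.232, 0.172
q_0 = (l_0 − l_1) / l_0 = (1 − 0.74) / 1
     = 0.26 / 1 = 0.26 → 0.26

0.26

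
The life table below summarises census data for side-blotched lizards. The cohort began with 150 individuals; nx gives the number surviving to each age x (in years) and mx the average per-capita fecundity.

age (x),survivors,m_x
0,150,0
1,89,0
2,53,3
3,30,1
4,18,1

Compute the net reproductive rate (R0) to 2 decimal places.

lx = nx/n0 = nx/150: 1, 0.59333…, 0.35333…, 0.2, 0.12
lx·mx by age: 0, 0, 1.06…, 0.2, 0.12
R0 = Σ lx·mx = 1.38… → 1.38

1.38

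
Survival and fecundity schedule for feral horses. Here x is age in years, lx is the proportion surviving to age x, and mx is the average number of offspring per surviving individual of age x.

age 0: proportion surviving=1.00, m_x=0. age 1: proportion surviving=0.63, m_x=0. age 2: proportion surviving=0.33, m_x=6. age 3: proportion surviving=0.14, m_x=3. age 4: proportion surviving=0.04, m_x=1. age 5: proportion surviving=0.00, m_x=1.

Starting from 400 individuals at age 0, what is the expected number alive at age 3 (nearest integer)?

56

Expected survivors = N0 · l_3 = 400 × 0.14 = 56 → 56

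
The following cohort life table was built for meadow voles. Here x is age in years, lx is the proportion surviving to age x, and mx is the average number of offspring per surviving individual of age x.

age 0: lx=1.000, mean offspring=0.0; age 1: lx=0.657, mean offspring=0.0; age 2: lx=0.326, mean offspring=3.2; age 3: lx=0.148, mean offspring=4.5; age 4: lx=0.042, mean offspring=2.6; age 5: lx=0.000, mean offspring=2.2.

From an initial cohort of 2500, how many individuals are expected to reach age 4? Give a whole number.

Expected survivors = N0 · l_4 = 2500 × 0.042 = 105 → 105

105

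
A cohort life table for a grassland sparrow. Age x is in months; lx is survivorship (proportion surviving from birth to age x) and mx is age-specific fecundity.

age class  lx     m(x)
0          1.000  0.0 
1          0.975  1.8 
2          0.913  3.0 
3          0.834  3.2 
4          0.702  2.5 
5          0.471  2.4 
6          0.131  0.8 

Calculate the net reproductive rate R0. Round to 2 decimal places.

10.15

lx·mx by age: 0, 1.755, 2.739, 2.6688, 1.755, 1.1304, 0.1048
R0 = Σ lx·mx = 10.153 → 10.15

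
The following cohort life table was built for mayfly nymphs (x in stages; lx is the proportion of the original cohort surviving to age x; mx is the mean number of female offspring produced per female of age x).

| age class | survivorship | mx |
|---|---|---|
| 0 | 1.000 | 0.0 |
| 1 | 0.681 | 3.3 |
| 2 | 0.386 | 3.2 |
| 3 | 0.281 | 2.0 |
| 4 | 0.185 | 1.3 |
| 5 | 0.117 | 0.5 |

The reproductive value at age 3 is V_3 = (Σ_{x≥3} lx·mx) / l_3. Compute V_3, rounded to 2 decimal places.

lx·mx for x ≥ 3: 0.562, 0.2405, 0.0585 → sum = 0.861
V_3 = 0.861 / l_3 = 0.861 / 0.281 = 3.064057… → 3.06

3.06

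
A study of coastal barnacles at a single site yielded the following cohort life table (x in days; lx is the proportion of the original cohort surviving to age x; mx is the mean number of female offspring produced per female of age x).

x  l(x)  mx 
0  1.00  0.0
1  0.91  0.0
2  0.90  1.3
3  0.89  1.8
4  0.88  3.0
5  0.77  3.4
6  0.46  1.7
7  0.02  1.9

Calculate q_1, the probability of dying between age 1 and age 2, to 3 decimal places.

q_1 = (l_1 − l_2) / l_1 = (0.91 − 0.9) / 0.91
     = 0.01 / 0.91 = 0.010989… → 0.011

0.011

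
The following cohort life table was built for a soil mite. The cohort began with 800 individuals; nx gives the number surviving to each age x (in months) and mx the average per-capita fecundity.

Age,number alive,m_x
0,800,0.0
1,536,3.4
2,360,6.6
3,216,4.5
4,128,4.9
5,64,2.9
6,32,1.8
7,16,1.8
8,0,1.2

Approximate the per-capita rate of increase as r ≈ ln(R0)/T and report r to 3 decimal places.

0.913

lx = nx/n0 = nx/800: 1, 0.67, 0.45, 0.27, 0.16, 0.08, 0.04, 0.02, 0
R0 = Σ lx·mx = 0 + 2.278 + 2.97 + 1.215 + 0.784 + 0.232 + 0.072 + 0.036 + 0 = 7.587
Σ x·lx·mx = 16.843; T = 16.843/7.587 = 2.21998…
r ≈ ln(R0)/T = ln(7.587)/2.21998… = 0.91282… → 0.913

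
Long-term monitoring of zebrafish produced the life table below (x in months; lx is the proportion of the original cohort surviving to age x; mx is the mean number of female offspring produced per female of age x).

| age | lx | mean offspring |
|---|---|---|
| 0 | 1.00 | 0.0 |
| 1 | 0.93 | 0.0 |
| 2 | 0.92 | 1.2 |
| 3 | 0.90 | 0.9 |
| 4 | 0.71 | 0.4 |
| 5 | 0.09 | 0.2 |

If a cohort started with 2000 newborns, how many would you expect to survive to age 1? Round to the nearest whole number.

Expected survivors = N0 · l_1 = 2000 × 0.93 = 1860 → 1860

1860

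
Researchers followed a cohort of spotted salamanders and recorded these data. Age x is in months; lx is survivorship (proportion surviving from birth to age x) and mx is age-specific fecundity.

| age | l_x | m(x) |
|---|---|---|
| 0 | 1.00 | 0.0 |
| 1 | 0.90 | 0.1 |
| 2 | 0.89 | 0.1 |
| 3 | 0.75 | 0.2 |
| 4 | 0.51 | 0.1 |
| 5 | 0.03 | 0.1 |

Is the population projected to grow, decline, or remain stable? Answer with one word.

declining

R0 = Σ lx·mx = 0 + 0.09 + 0.089 + 0.15 + 0.051 + 0.003 = 0.383
R0 < 1, so the population is declining.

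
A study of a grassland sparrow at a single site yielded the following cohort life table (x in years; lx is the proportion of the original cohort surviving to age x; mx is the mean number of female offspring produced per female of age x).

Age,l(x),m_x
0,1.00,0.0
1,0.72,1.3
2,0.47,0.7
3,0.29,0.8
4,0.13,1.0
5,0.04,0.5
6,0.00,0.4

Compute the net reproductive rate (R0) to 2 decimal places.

1.65

lx·mx by age: 0, 0.936, 0.329, 0.232, 0.13, 0.02, 0
R0 = Σ lx·mx = 1.647 → 1.65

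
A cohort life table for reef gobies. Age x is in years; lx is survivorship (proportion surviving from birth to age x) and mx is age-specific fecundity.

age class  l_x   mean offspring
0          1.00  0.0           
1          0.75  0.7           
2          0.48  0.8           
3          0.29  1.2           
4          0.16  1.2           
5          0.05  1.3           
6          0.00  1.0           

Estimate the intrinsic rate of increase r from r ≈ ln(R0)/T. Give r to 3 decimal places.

0.183

R0 = Σ lx·mx = 0 + 0.525 + 0.384 + 0.348 + 0.192 + 0.065 + 0 = 1.514
Σ x·lx·mx = 3.43; T = 3.43/1.514 = 2.26552…
r ≈ ln(R0)/T = ln(1.514)/2.26552… = 0.18307… → 0.183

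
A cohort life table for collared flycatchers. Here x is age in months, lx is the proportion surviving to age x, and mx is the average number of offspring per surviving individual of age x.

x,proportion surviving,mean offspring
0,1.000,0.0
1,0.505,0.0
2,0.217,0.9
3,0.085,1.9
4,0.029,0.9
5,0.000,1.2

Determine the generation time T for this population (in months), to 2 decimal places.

lx·mx: 0, 0, 0.1953, 0.1615, 0.0261, 0 → R0 = 0.3829
x·lx·mx: 0, 0, 0.3906, 0.4845, 0.1044, 0 → Σ = 0.9795
T = 0.9795 / 0.3829 = 2.558109… → 2.56

2.56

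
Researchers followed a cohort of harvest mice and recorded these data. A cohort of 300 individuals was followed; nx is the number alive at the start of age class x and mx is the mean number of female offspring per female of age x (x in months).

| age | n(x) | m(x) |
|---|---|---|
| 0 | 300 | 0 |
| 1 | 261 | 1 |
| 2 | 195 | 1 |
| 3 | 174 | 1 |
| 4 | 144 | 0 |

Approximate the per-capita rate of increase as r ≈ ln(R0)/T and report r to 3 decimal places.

lx = nx/n0 = nx/300: 1, 0.87, 0.65, 0.58, 0.48
R0 = Σ lx·mx = 0 + 0.87 + 0.65 + 0.58 + 0 = 2.1
Σ x·lx·mx = 3.91; T = 3.91/2.1 = 1.8619…
r ≈ ln(R0)/T = ln(2.1)/1.8619… = 0.39848… → 0.398

0.398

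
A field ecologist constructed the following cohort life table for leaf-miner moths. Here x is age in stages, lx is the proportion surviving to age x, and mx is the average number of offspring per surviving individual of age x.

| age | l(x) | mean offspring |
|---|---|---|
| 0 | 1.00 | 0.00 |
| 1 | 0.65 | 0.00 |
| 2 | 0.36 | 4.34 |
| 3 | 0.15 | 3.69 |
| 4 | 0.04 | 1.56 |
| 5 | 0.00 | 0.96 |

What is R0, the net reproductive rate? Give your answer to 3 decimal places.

lx·mx by age: 0, 0, 1.5624, 0.5535, 0.0624, 0
R0 = Σ lx·mx = 2.1783 → 2.178

2.178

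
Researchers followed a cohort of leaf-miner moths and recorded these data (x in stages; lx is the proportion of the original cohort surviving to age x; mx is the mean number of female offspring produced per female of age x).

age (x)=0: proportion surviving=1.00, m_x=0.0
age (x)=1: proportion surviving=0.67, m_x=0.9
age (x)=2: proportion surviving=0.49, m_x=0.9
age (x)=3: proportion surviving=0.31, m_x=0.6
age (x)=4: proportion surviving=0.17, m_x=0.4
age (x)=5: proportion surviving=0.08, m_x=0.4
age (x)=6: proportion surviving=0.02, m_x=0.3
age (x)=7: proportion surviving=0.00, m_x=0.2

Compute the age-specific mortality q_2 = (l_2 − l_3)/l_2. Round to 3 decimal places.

0.367

q_2 = (l_2 − l_3) / l_2 = (0.49 − 0.31) / 0.49
     = 0.18 / 0.49 = 0.367347… → 0.367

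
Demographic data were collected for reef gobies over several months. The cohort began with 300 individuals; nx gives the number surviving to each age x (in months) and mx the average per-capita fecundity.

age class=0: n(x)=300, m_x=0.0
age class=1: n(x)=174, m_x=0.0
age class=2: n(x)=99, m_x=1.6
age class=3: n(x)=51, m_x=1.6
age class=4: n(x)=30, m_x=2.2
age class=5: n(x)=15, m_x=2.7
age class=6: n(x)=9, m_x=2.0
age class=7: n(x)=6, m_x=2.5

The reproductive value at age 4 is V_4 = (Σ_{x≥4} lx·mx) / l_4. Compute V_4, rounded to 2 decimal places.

lx = nx/n0 = nx/300: 1, 0.58, 0.33, 0.17, 0.1, 0.05, 0.03, 0.02
lx·mx for x ≥ 4: 0.22, 0.135, 0.06, 0.05 → sum = 0.465
V_4 = 0.465 / l_4 = 0.465 / 0.1 = 4.65 → 4.65

4.65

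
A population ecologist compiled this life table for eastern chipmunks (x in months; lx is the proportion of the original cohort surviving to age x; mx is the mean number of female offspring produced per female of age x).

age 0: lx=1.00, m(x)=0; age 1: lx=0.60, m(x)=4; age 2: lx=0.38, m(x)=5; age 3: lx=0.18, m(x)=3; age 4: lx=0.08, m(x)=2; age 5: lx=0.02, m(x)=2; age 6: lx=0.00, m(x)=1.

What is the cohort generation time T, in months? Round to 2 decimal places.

1.72

lx·mx: 0, 2.4, 1.9, 0.54, 0.16, 0.04, 0 → R0 = 5.04
x·lx·mx: 0, 2.4, 3.8, 1.62, 0.64, 0.2, 0 → Σ = 8.66
T = 8.66 / 5.04 = 1.718254… → 1.72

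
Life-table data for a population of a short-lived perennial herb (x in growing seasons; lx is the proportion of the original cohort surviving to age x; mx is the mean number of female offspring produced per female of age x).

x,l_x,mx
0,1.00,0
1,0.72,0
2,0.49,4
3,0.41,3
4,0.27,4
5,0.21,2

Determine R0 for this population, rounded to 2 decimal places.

lx·mx by age: 0, 0, 1.96, 1.23, 1.08, 0.42
R0 = Σ lx·mx = 4.69 → 4.69

4.69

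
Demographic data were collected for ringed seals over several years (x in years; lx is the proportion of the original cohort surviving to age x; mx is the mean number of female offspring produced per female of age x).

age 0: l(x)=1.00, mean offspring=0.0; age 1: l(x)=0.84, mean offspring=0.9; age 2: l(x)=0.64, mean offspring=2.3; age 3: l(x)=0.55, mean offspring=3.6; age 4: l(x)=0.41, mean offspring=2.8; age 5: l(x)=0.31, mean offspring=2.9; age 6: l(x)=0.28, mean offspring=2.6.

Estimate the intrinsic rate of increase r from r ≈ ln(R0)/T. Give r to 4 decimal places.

R0 = Σ lx·mx = 0 + 0.756 + 1.472 + 1.98 + 1.148 + 0.899 + 0.728 = 6.983
Σ x·lx·mx = 23.095; T = 23.095/6.983 = 3.30732…
r ≈ ln(R0)/T = ln(6.983)/3.30732… = 0.58763… → 0.5876

0.5876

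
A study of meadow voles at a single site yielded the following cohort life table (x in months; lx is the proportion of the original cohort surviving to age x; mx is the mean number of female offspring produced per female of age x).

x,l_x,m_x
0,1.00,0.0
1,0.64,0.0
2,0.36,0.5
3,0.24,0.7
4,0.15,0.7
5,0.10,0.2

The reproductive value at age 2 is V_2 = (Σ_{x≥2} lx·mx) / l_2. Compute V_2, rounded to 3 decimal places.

1.314

lx·mx for x ≥ 2: 0.18, 0.168, 0.105, 0.02 → sum = 0.473
V_2 = 0.473 / l_2 = 0.473 / 0.36 = 1.313889… → 1.314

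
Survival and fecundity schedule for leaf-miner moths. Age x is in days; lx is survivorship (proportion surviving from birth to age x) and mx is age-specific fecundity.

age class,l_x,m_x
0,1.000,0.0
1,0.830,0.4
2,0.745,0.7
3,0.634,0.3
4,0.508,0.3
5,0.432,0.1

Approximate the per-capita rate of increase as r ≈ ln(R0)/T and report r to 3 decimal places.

R0 = Σ lx·mx = 0 + 0.332 + 0.5215 + 0.1902 + 0.1524 + 0.0432 = 1.2393
Σ x·lx·mx = 2.7712; T = 2.7712/1.2393 = 2.2361…
r ≈ ln(R0)/T = ln(1.2393)/2.2361… = 0.09595… → 0.096

0.096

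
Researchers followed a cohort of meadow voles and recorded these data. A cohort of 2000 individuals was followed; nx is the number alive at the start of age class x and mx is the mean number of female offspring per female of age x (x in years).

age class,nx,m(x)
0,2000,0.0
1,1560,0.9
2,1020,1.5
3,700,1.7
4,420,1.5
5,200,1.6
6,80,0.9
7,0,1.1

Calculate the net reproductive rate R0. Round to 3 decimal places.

lx = nx/n0 = nx/2000: 1, 0.78, 0.51, 0.35, 0.21, 0.1, 0.04, 0
lx·mx by age: 0, 0.702, 0.765, 0.595, 0.315, 0.16, 0.036, 0
R0 = Σ lx·mx = 2.573 → 2.573

2.573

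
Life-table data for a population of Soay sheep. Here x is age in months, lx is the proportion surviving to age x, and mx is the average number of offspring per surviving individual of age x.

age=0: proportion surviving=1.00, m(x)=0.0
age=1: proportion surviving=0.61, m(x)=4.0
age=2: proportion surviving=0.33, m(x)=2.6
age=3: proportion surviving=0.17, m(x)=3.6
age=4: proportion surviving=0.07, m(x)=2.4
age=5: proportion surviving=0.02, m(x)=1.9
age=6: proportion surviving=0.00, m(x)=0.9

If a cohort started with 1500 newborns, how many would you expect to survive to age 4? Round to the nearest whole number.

Expected survivors = N0 · l_4 = 1500 × 0.07 = 105 → 105

105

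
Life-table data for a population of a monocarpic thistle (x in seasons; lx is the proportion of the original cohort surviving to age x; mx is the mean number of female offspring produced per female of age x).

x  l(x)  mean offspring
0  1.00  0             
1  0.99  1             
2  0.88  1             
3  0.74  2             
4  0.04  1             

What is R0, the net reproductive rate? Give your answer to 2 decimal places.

lx·mx by age: 0, 0.99, 0.88, 1.48, 0.04
R0 = Σ lx·mx = 3.39 → 3.39

3.39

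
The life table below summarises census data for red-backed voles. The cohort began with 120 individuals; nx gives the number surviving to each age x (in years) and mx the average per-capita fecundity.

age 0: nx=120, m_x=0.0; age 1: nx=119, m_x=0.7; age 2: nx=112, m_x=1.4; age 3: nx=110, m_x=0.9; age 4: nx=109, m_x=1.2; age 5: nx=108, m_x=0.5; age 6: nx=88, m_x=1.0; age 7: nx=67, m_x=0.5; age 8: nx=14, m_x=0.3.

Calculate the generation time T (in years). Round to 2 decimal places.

3.51

lx = nx/n0 = nx/120: 1, 0.99167…, 0.93333…, 0.91667…, 0.90833…, 0.9, 0.73333…, 0.55833…, 0.11667…
lx·mx: 0, 0.694167…, 1.306667…, 0.825…, 1.09…, 0.45, 0.733333…, 0.279167…, 0.035… → R0 = 5.413333…
x·lx·mx: 0, 0.694167…, 2.613333…, 2.475…, 4.36…, 2.25, 4.4…, 1.954167…, 0.28… → Σ = 19.026667…
T = 19.026667… / 5.413333… = 3.514778… → 3.51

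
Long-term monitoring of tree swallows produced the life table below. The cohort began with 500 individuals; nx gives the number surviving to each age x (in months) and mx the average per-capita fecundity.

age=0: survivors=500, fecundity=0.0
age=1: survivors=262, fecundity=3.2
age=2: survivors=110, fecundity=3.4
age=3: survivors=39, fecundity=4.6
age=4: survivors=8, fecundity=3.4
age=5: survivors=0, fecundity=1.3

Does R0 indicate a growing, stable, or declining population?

lx = nx/n0 = nx/500: 1, 0.524, 0.22, 0.078, 0.016, 0
R0 = Σ lx·mx = 0 + 1.6768 + 0.748 + 0.3588 + 0.0544 + 0 = 2.838
R0 > 1, so the population is growing.

growing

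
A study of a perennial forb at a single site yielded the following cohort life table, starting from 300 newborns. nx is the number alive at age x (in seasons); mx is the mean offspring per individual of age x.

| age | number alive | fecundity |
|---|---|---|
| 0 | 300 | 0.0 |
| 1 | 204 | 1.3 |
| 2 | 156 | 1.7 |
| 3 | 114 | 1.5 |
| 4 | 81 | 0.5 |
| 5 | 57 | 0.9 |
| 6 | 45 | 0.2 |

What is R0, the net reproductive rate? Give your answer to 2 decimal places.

2.67

lx = nx/n0 = nx/300: 1, 0.68, 0.52, 0.38, 0.27, 0.19, 0.15
lx·mx by age: 0, 0.884, 0.884, 0.57, 0.135, 0.171, 0.03
R0 = Σ lx·mx = 2.674 → 2.67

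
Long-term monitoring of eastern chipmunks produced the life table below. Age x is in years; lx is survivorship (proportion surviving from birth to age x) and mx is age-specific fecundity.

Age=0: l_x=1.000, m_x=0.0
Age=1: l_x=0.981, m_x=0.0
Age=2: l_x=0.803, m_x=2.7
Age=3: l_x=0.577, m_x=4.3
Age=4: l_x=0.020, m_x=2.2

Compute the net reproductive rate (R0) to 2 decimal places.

lx·mx by age: 0, 0, 2.1681, 2.4811, 0.044
R0 = Σ lx·mx = 4.6932 → 4.69

4.69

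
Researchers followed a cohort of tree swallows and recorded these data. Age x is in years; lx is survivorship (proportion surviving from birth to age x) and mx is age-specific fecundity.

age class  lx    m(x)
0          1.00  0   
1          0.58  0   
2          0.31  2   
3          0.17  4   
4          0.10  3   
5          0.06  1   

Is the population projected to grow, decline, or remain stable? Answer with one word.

R0 = Σ lx·mx = 0 + 0 + 0.62 + 0.68 + 0.3 + 0.06 = 1.66
R0 > 1, so the population is growing.

growing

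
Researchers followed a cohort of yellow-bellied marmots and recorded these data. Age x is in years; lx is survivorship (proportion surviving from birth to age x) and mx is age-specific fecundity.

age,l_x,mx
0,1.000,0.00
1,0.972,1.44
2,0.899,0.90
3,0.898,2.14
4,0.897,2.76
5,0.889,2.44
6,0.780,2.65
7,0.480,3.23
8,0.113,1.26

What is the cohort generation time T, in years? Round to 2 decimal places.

lx·mx: 0, 1.39968, 0.8091, 1.92172, 2.47572, 2.16916, 2.067, 1.5504, 0.14238 → R0 = 12.53516
x·lx·mx: 0, 1.39968, 1.6182, 5.76516, 9.90288, 10.8458, 12.402, 10.8528, 1.13904 → Σ = 53.92556
T = 53.92556 / 12.53516 = 4.301944… → 4.30

4.30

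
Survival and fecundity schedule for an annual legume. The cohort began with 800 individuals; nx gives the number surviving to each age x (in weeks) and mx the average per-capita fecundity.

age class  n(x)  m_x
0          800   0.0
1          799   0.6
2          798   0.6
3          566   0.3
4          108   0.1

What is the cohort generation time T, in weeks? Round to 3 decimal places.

lx = nx/n0 = nx/800: 1, 0.99875, 0.9975, 0.7075, 0.135
lx·mx: 0, 0.59925, 0.5985, 0.21225, 0.0135 → R0 = 1.4235
x·lx·mx: 0, 0.59925, 1.197, 0.63675, 0.054 → Σ = 2.487
T = 2.487 / 1.4235 = 1.747102… → 1.747

1.747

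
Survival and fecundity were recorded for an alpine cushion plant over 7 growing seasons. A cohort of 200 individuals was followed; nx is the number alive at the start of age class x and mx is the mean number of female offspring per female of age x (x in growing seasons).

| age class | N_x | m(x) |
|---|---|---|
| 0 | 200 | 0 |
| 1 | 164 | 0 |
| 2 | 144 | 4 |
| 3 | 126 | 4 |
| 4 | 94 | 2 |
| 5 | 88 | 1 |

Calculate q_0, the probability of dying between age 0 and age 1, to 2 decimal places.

0.18

lx = nx/n0 = nx/200: 1, 0.82, 0.72, 0.63, 0.47, 0.44
q_0 = (l_0 − l_1) / l_0 = (1 − 0.82) / 1
     = 0.18 / 1 = 0.18 → 0.18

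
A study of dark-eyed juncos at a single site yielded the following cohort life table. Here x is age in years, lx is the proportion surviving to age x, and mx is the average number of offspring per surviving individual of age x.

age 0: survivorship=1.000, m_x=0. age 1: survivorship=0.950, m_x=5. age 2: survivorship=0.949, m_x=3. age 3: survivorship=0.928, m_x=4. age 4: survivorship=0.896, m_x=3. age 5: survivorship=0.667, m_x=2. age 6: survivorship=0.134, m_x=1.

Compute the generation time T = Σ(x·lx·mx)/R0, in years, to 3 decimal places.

lx·mx: 0, 4.75, 2.847, 3.712, 2.688, 1.334, 0.134 → R0 = 15.465
x·lx·mx: 0, 4.75, 5.694, 11.136, 10.752, 6.67, 0.804 → Σ = 39.806
T = 39.806 / 15.465 = 2.573941… → 2.574

2.574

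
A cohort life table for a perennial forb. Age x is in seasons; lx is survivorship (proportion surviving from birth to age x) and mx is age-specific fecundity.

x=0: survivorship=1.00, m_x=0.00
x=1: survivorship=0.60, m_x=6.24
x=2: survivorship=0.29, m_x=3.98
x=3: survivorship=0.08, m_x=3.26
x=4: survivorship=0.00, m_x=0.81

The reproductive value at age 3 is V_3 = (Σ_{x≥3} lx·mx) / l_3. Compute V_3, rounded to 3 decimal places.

lx·mx for x ≥ 3: 0.2608, 0 → sum = 0.2608
V_3 = 0.2608 / l_3 = 0.2608 / 0.08 = 3.26 → 3.260

3.260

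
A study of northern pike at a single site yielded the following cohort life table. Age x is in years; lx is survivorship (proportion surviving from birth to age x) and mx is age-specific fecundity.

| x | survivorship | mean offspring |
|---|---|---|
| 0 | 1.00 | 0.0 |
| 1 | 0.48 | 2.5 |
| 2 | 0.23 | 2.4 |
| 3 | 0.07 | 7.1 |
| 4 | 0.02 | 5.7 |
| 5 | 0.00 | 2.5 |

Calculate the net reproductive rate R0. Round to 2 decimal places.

2.36

lx·mx by age: 0, 1.2, 0.552, 0.497, 0.114, 0
R0 = Σ lx·mx = 2.363 → 2.36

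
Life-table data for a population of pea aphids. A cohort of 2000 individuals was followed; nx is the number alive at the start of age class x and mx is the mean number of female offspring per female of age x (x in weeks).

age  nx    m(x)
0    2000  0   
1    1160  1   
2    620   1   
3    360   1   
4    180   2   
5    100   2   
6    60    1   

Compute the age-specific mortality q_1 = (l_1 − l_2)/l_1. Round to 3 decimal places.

0.466

lx = nx/n0 = nx/2000: 1, 0.58, 0.31, 0.18, 0.09, 0.05, 0.03
q_1 = (l_1 − l_2) / l_1 = (0.58 − 0.31) / 0.58
     = 0.27 / 0.58 = 0.465517… → 0.466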